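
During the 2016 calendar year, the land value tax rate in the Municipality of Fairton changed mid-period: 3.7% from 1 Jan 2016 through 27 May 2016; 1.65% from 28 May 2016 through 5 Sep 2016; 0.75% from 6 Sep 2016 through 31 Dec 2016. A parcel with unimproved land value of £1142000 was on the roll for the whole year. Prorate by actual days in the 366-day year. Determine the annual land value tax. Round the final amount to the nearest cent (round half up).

1 Jan – 27 May 2016: 148 days at 3.7% → £1142000 × 3.7% × 148/366 = £17086.3169
28 May – 5 Sep 2016: 101 days at 1.65% → £1142000 × 1.65% × 101/366 = £5199.8443
6 Sep – 31 Dec 2016: 117 days at 0.75% → £1142000 × 0.75% × 117/366 = £2737.9918
Total = £25024.1530

£25024.15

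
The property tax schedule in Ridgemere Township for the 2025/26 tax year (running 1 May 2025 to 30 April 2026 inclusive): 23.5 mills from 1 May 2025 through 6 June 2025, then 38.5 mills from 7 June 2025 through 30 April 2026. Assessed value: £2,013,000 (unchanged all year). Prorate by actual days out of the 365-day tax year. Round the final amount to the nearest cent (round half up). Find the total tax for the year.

1 May – 6 June 2025: 37 days at 23.5 mills → £2,013,000 × 2.35% × 37/365 = £4,795.3521
7 June 2025 – 30 April 2026: 328 days at 38.5 mills → £2,013,000 × 3.85% × 328/365 = £69,644.2849
Total = £74,439.6370

£74,439.64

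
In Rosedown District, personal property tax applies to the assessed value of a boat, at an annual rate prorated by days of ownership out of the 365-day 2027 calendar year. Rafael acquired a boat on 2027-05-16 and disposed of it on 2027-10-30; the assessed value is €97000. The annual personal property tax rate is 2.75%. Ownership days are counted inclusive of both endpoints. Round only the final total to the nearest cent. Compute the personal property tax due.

Days held (2027-05-16 to 2027-10-30): 168 out of 365
Tax = €97000 × 2.75% × 168/365 = €1227.7808

€1227.78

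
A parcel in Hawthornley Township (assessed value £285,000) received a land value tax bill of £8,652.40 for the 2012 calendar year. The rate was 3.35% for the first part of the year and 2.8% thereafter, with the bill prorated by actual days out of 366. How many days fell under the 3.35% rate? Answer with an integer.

157 days

Let d = days at the first rate; then 366 − d days at the second rate.
£285,000 × [3.35%·d + 2.8%·(366−d)] / 366 = £8,652.40
Solving gives d = 157, so the new rate took effect on 6 June 2012.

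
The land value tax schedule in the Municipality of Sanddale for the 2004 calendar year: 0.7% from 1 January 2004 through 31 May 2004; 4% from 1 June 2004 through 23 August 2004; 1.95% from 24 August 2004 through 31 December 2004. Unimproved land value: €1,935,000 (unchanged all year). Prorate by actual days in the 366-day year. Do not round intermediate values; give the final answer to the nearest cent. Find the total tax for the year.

1 January – 31 May 2004: 152 days at 0.7% → €1,935,000 × 0.7% × 152/366 = €5,625.2459
1 June – 23 August 2004: 84 days at 4% → €1,935,000 × 4% × 84/366 = €17,763.9344
24 August – 31 December 2004: 130 days at 1.95% → €1,935,000 × 1.95% × 130/366 = €13,402.2541
Total = €36,791.4344

€36,791.43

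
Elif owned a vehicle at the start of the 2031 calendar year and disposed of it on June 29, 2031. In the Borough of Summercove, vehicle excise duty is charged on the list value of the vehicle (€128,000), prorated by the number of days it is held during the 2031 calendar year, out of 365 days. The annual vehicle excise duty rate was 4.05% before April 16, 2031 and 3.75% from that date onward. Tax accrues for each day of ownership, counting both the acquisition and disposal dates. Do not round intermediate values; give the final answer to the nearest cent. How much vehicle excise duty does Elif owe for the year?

January 1 – April 15, 2031: 105 days at 4.05% → €128,000 × 4.05% × 105/365 = €1,491.2877
April 16 – June 29, 2031: 75 days at 3.75% → €128,000 × 3.75% × 75/365 = €986.3014
Total = €2,477.5890

€2,477.59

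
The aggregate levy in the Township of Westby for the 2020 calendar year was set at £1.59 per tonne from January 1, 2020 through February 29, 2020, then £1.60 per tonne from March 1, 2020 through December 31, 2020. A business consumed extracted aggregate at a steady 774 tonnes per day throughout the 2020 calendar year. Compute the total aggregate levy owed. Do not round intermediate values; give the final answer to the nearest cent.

£452,790.00

January 1 – February 29, 2020: 60 days × 774 tonnes/day = 46,440 tonnes at £1.59/tonne → £73,839.60
March 1 – December 31, 2020: 306 days × 774 tonnes/day = 236,844 tonnes at £1.60/tonne → £378,950.40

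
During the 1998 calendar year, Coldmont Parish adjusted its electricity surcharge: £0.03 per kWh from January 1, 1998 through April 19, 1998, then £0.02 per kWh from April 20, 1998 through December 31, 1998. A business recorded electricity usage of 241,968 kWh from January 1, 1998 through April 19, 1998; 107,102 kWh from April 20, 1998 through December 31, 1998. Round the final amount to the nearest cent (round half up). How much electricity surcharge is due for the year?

January 1 – April 19, 1998: 241,968 kWh at £0.03/kWh → £7,259.04
April 20 – December 31, 1998: 107,102 kWh at £0.02/kWh → £2,142.04

£9,401.08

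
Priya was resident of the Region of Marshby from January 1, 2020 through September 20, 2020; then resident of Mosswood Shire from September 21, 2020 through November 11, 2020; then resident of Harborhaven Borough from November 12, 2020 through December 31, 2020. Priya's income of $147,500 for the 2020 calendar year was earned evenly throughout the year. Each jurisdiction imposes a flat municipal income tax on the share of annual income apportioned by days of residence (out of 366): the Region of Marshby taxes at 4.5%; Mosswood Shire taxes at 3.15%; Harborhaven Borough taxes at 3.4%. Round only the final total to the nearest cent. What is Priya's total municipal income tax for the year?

The Region of Marshby, January 1 – September 20, 2020: 264 days → $147,500 × 4.5% × 264/366 = $4,787.7049
Mosswood Shire, September 21 – November 11, 2020: 52 days → $147,500 × 3.15% × 52/366 = $660.1230
Harborhaven Borough, November 12 – December 31, 2020: 50 days → $147,500 × 3.4% × 50/366 = $685.1093
Total = $6,132.9372

$6,132.94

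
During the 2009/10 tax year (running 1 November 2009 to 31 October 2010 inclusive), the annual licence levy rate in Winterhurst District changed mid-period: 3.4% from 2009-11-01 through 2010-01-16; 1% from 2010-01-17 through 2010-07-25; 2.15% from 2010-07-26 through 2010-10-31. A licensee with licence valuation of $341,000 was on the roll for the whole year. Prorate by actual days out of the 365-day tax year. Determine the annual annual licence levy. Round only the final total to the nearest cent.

2009-11-01 to 2010-01-16: 77 days at 3.4% → $341,000 × 3.4% × 77/365 = $2,445.8575
2010-01-17 to 2010-07-25: 190 days at 1% → $341,000 × 1% × 190/365 = $1,775.0685
2010-07-26 to 2010-10-31: 98 days at 2.15% → $341,000 × 2.15% × 98/365 = $1,968.4575
Total = $6,189.3836

$6,189.38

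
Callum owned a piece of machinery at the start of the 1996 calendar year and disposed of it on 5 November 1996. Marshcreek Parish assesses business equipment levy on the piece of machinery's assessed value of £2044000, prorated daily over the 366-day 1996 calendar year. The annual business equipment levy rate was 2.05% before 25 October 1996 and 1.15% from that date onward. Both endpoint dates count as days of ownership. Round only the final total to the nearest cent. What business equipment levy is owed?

1 January – 24 October 1996: 298 days at 2.05% → £2044000 × 2.05% × 298/366 = £34116.9290
25 October – 5 November 1996: 12 days at 1.15% → £2044000 × 1.15% × 12/366 = £770.6885
Total = £34887.6175

£34887.62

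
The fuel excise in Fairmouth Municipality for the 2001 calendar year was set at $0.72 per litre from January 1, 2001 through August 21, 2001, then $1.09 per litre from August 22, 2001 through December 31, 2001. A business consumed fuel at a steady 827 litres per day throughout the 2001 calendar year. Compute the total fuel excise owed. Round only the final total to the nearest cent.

January 1 – August 21, 2001: 233 days × 827 litres/day = 192,691 litres at $0.72/litre → $138737.52
August 22 – December 31, 2001: 132 days × 827 litres/day = 109,164 litres at $1.09/litre → $118988.76

$257726.28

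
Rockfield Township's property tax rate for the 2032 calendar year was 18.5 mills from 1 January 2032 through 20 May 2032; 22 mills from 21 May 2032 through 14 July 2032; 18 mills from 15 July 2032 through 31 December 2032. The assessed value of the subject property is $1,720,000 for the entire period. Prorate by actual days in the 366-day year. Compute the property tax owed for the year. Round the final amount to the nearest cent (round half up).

$32,325.19

1 January – 20 May 2032: 141 days at 18.5 mills → $1,720,000 × 1.85% × 141/366 = $12,258.5246
21 May – 14 July 2032: 55 days at 22 mills → $1,720,000 × 2.2% × 55/366 = $5,686.3388
15 July – 31 December 2032: 170 days at 18 mills → $1,720,000 × 1.8% × 170/366 = $14,380.3279
Total = $32,325.1913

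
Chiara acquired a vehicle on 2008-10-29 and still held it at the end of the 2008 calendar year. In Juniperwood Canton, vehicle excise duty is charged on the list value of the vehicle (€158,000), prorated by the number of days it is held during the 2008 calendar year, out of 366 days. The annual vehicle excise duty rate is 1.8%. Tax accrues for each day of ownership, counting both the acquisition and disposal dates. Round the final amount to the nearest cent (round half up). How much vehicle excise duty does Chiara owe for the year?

€497.31

Days held (2008-10-29 to 2008-12-31): 64 out of 366
Tax = €158,000 × 1.8% × 64/366 = €497.3115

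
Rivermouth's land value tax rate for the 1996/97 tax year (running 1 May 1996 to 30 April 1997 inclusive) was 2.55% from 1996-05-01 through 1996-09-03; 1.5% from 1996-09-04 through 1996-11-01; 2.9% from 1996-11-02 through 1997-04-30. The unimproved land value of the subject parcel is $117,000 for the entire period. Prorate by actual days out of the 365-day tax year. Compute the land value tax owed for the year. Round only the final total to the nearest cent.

1996-05-01 to 1996-09-03: 126 days at 2.55% → $117,000 × 2.55% × 126/365 = $1,029.9205
1996-09-04 to 1996-11-01: 59 days at 1.5% → $117,000 × 1.5% × 59/365 = $283.6849
1996-11-02 to 1997-04-30: 180 days at 2.9% → $117,000 × 2.9% × 180/365 = $1,673.2603
Total = $2,986.8658

$2,986.87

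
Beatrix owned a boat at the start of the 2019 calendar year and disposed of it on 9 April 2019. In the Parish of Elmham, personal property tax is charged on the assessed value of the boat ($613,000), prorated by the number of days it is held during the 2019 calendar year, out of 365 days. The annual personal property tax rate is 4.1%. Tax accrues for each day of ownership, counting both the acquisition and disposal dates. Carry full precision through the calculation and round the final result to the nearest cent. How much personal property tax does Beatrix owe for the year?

Days held (1 January – 9 April 2019): 99 out of 365
Tax = $613,000 × 4.1% × 99/365 = $6,816.8959

$6,816.90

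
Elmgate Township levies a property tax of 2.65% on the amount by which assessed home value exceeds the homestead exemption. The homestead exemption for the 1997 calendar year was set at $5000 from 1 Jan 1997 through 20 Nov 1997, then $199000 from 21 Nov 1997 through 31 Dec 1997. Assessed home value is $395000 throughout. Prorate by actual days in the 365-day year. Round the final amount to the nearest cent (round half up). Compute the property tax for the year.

1 Jan – 20 Nov 1997: 324 days, exemption $5000 → ($395000 − $5000) × 2.65% × 324/365 = $9174.0822
21 Nov – 31 Dec 1997: 41 days, exemption $199000 → ($395000 − $199000) × 2.65% × 41/365 = $583.4356
Total = $9757.5178

$9757.52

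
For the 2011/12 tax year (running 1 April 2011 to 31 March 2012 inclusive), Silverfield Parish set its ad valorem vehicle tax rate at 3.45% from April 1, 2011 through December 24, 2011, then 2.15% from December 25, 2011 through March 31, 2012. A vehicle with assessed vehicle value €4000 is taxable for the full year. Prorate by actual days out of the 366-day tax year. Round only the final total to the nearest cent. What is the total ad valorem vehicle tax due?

€124.08

April 1 – December 24, 2011: 268 days at 3.45% → €4000 × 3.45% × 268/366 = €101.0492
December 25, 2011 – March 31, 2012: 98 days at 2.15% → €4000 × 2.15% × 98/366 = €23.0273
Total = €124.0765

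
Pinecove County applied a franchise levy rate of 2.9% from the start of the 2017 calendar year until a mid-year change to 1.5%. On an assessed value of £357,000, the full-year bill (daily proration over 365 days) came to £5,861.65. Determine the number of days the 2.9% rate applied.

37 days

Let d = days at the first rate; then 365 − d days at the second rate.
£357,000 × [2.9%·d + 1.5%·(365−d)] / 365 = £5,861.65
Solving gives d = 37, so the new rate took effect on 7 February 2017.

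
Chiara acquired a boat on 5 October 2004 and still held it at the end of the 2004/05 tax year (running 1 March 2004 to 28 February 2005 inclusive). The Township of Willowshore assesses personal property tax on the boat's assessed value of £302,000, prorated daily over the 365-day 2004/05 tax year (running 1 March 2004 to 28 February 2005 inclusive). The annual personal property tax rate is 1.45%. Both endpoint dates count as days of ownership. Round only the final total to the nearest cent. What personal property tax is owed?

£1,763.60

Days held (5 October 2004 – 28 February 2005): 147 out of 365
Tax = £302,000 × 1.45% × 147/365 = £1,763.5973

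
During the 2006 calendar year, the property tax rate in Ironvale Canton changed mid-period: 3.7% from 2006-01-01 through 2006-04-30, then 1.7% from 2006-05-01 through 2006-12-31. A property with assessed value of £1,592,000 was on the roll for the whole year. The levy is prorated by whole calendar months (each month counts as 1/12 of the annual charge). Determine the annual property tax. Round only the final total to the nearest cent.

£37,677.33

2006-01-01 to 2006-04-30: 4 months at 3.7% → £1,592,000 × 3.7% × 4/12 = £19,634.6667
2006-05-01 to 2006-12-31: 8 months at 1.7% → £1,592,000 × 1.7% × 8/12 = £18,042.6667
Total = £37,677.3333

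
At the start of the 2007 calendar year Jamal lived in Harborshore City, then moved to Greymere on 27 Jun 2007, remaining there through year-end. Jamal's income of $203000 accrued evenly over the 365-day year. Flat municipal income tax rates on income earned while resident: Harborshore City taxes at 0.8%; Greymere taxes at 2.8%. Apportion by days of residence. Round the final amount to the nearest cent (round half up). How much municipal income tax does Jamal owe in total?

$3715.18

Harborshore City, 1 Jan – 26 Jun 2007: 177 days → $203000 × 0.8% × 177/365 = $787.5288
Greymere, 27 Jun – 31 Dec 2007: 188 days → $203000 × 2.8% × 188/365 = $2927.6493
Total = $3715.1781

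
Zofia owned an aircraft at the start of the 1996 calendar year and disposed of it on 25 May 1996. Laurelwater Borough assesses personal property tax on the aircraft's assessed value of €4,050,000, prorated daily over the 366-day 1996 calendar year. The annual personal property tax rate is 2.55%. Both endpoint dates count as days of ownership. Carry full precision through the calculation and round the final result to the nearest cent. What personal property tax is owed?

Days held (1 Jan – 25 May 1996): 146 out of 366
Tax = €4,050,000 × 2.55% × 146/366 = €41,197.1311

€41,197.13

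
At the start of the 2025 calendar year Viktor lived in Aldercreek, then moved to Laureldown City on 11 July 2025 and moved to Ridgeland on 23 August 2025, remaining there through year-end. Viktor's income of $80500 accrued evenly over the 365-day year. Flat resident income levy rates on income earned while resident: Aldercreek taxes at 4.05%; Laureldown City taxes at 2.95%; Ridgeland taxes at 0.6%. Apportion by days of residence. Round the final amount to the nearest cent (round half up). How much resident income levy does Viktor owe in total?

$2159.16

Aldercreek, 1 January – 10 July 2025: 191 days → $80500 × 4.05% × 191/365 = $1706.0486
Laureldown City, 11 July – 22 August 2025: 43 days → $80500 × 2.95% × 43/365 = $279.7651
Ridgeland, 23 August – 31 December 2025: 131 days → $80500 × 0.6% × 131/365 = $173.3507
Total = $2159.1644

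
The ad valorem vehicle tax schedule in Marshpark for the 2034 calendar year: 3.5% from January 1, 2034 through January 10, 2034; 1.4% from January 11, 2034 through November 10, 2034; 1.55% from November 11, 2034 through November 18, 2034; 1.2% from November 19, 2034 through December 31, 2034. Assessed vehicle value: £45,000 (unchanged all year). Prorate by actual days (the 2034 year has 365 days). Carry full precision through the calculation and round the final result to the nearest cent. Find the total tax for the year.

January 1 – January 10, 2034: 10 days at 3.5% → £45,000 × 3.5% × 10/365 = £43.1507
January 11 – November 10, 2034: 304 days at 1.4% → £45,000 × 1.4% × 304/365 = £524.7123
November 11 – November 18, 2034: 8 days at 1.55% → £45,000 × 1.55% × 8/365 = £15.2877
November 19 – December 31, 2034: 43 days at 1.2% → £45,000 × 1.2% × 43/365 = £63.6164
Total = £646.7671

£646.77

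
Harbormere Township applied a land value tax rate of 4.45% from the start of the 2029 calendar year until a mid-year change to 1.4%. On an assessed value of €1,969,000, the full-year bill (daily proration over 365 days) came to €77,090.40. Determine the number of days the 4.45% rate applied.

Let d = days at the first rate; then 365 − d days at the second rate.
€1,969,000 × [4.45%·d + 1.4%·(365−d)] / 365 = €77,090.40
Solving gives d = 301, so the new rate took effect on 29 October 2029.

301 days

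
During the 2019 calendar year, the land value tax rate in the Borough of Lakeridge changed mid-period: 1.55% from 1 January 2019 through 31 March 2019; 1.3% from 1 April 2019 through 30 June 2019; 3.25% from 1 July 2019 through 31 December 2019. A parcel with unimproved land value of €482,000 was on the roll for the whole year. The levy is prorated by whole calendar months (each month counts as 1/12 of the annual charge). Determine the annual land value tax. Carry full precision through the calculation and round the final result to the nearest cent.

€11,266.75

1 January – 31 March 2019: 3 months at 1.55% → €482,000 × 1.55% × 3/12 = €1,867.7500
1 April – 30 June 2019: 3 months at 1.3% → €482,000 × 1.3% × 3/12 = €1,566.5000
1 July – 31 December 2019: 6 months at 3.25% → €482,000 × 3.25% × 6/12 = €7,832.5000
Total = €11,266.7500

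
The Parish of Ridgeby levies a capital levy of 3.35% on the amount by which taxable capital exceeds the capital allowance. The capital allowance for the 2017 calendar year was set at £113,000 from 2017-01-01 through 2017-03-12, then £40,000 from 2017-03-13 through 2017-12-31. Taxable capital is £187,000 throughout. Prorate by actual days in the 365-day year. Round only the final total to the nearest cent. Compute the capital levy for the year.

2017-01-01 to 2017-03-12: 71 days, exemption £113,000 → (£187,000 − £113,000) × 3.35% × 71/365 = £482.2164
2017-03-13 to 2017-12-31: 294 days, exemption £40,000 → (£187,000 − £40,000) × 3.35% × 294/365 = £3,966.5836
Total = £4,448.8000

£4,448.80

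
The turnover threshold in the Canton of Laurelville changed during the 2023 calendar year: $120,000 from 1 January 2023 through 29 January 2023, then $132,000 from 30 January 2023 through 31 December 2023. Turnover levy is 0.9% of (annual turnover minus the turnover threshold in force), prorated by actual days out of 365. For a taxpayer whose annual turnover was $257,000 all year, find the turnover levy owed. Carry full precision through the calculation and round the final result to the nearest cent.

$1,133.58

1 January – 29 January 2023: 29 days, exemption $120,000 → ($257,000 − $120,000) × 0.9% × 29/365 = $97.9644
30 January – 31 December 2023: 336 days, exemption $132,000 → ($257,000 − $132,000) × 0.9% × 336/365 = $1,035.6164
Total = $1,133.5808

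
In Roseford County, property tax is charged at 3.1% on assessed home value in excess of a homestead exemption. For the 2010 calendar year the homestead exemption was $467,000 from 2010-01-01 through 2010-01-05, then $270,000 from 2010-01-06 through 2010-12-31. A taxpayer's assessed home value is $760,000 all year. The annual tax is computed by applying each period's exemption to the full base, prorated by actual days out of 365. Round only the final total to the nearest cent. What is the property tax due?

$15,106.34

2010-01-01 to 2010-01-05: 5 days, exemption $467,000 → ($760,000 − $467,000) × 3.1% × 5/365 = $124.4247
2010-01-06 to 2010-12-31: 360 days, exemption $270,000 → ($760,000 − $270,000) × 3.1% × 360/365 = $14,981.9178
Total = $15,106.3425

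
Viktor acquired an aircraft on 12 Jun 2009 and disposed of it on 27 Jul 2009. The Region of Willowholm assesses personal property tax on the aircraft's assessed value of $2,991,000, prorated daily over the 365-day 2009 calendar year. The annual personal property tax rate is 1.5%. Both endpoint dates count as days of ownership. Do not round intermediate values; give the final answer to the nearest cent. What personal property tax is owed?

Days held (12 Jun – 27 Jul 2009): 46 out of 365
Tax = $2,991,000 × 1.5% × 46/365 = $5,654.2192

$5,654.22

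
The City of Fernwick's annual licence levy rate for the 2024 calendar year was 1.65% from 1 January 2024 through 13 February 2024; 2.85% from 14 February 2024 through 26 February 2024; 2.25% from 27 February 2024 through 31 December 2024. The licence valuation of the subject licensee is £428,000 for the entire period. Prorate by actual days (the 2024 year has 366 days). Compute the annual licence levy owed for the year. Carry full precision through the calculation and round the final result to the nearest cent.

£9,412.49

1 January – 13 February 2024: 44 days at 1.65% → £428,000 × 1.65% × 44/366 = £848.9836
14 February – 26 February 2024: 13 days at 2.85% → £428,000 × 2.85% × 13/366 = £433.2623
27 February – 31 December 2024: 309 days at 2.25% → £428,000 × 2.25% × 309/366 = £8,130.2459
Total = £9,412.4918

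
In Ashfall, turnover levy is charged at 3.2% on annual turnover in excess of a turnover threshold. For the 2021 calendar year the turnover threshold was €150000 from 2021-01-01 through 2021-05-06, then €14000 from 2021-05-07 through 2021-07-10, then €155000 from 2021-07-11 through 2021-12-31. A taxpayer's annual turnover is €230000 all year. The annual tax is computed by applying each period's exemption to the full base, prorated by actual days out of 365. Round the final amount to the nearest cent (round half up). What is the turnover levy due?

€3258.74

2021-01-01 to 2021-05-06: 126 days, exemption €150000 → (€230000 − €150000) × 3.2% × 126/365 = €883.7260
2021-05-07 to 2021-07-10: 65 days, exemption €14000 → (€230000 − €14000) × 3.2% × 65/365 = €1230.9041
2021-07-11 to 2021-12-31: 174 days, exemption €155000 → (€230000 − €155000) × 3.2% × 174/365 = €1144.1096
Total = €3258.7397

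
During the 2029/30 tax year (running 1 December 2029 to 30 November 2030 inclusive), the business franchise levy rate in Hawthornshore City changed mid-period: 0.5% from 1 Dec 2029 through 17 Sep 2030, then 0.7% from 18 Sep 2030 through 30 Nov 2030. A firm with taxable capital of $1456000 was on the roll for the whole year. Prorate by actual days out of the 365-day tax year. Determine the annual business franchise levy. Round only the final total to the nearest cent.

$7870.38

1 Dec 2029 – 17 Sep 2030: 291 days at 0.5% → $1456000 × 0.5% × 291/365 = $5804.0548
18 Sep – 30 Nov 2030: 74 days at 0.7% → $1456000 × 0.7% × 74/365 = $2066.3233
Total = $7870.3781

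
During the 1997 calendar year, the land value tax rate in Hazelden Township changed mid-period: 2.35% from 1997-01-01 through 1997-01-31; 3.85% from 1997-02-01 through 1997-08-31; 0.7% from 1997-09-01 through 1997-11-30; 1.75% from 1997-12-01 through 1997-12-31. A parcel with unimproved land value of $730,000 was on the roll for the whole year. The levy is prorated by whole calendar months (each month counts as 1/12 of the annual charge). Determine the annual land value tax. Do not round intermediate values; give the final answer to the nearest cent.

1997-01-01 to 1997-01-31: 1 month at 2.35% → $730,000 × 2.35% × 1/12 = $1,429.5833
1997-02-01 to 1997-08-31: 7 months at 3.85% → $730,000 × 3.85% × 7/12 = $16,394.5833
1997-09-01 to 1997-11-30: 3 months at 0.7% → $730,000 × 0.7% × 3/12 = $1,277.5000
1997-12-01 to 1997-12-31: 1 month at 1.75% → $730,000 × 1.75% × 1/12 = $1,064.5833
Total = $20,166.2500

$20,166.25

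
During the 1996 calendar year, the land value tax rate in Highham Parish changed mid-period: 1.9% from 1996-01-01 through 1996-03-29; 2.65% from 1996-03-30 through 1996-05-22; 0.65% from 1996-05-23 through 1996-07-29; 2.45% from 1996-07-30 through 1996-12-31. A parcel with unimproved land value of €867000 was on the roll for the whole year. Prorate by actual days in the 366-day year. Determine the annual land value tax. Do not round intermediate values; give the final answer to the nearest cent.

€17438.31

1996-01-01 to 1996-03-29: 89 days at 1.9% → €867000 × 1.9% × 89/366 = €4005.7295
1996-03-30 to 1996-05-22: 54 days at 2.65% → €867000 × 2.65% × 54/366 = €3389.8279
1996-05-23 to 1996-07-29: 68 days at 0.65% → €867000 × 0.65% × 68/366 = €1047.0328
1996-07-30 to 1996-12-31: 155 days at 2.45% → €867000 × 2.45% × 155/366 = €8995.7172
Total = €17438.3074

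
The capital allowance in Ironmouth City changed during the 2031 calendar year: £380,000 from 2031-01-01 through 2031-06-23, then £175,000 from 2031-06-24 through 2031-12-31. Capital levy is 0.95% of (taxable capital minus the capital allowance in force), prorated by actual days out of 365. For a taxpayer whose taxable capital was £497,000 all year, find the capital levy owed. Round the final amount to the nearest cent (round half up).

£2,130.60

2031-01-01 to 2031-06-23: 174 days, exemption £380,000 → (£497,000 − £380,000) × 0.95% × 174/365 = £529.8658
2031-06-24 to 2031-12-31: 191 days, exemption £175,000 → (£497,000 − £175,000) × 0.95% × 191/365 = £1,600.7370
Total = £2,130.6027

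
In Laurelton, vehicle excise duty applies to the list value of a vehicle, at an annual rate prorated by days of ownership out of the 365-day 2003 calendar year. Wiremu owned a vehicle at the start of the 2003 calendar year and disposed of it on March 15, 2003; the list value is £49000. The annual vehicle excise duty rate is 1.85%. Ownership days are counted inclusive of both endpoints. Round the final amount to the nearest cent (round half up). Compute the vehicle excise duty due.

£183.78

Days held (January 1 – March 15, 2003): 74 out of 365
Tax = £49000 × 1.85% × 74/365 = £183.7836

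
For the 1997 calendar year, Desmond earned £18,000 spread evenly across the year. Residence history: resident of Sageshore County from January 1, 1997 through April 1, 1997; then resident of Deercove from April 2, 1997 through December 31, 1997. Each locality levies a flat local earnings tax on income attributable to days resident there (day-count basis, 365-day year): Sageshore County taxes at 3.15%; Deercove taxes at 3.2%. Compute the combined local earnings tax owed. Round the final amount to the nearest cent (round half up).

£573.76

Sageshore County, January 1 – April 1, 1997: 91 days → £18,000 × 3.15% × 91/365 = £141.3616
Deercove, April 2 – December 31, 1997: 274 days → £18,000 × 3.2% × 274/365 = £432.3945
Total = £573.7562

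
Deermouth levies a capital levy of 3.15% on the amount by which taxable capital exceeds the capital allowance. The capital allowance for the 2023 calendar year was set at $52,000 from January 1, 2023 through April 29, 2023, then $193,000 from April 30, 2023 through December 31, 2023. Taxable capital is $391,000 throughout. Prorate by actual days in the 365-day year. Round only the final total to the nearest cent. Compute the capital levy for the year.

$7,685.05

January 1 – April 29, 2023: 119 days, exemption $52,000 → ($391,000 − $52,000) × 3.15% × 119/365 = $3,481.4836
April 30 – December 31, 2023: 246 days, exemption $193,000 → ($391,000 − $193,000) × 3.15% × 246/365 = $4,203.5671
Total = $7,685.0507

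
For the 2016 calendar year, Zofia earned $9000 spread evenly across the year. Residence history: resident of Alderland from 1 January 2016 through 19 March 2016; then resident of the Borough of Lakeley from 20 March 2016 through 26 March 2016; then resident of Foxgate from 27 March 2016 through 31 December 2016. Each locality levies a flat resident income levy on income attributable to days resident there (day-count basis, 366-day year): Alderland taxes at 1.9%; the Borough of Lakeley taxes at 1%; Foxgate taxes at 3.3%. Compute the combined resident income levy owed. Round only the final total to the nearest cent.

Alderland, 1 January – 19 March 2016: 79 days → $9000 × 1.9% × 79/366 = $36.9098
The Borough of Lakeley, 20 March – 26 March 2016: 7 days → $9000 × 1% × 7/366 = $1.7213
Foxgate, 27 March – 31 December 2016: 280 days → $9000 × 3.3% × 280/366 = $227.2131
Total = $265.8443

$265.84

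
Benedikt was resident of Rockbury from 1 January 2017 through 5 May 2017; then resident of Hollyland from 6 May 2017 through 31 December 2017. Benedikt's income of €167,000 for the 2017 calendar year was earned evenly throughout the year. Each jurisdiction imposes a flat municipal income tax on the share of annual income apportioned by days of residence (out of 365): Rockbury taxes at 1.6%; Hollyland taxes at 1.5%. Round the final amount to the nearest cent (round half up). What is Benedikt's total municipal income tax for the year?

€2,562.19

Rockbury, 1 January – 5 May 2017: 125 days → €167,000 × 1.6% × 125/365 = €915.0685
Hollyland, 6 May – 31 December 2017: 240 days → €167,000 × 1.5% × 240/365 = €1,647.1233
Total = €2,562.1918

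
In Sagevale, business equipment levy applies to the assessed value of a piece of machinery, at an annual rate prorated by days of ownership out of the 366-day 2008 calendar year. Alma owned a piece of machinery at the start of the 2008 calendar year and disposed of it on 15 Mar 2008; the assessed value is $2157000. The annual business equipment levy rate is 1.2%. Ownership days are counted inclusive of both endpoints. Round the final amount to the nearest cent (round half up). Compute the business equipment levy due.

Days held (1 Jan – 15 Mar 2008): 75 out of 366
Tax = $2157000 × 1.2% × 75/366 = $5304.0984

$5304.10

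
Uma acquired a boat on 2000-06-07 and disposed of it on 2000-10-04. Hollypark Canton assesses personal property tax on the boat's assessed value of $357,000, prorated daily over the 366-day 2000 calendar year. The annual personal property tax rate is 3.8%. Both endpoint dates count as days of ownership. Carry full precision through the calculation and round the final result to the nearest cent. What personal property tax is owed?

$4,447.87

Days held (2000-06-07 to 2000-10-04): 120 out of 366
Tax = $357,000 × 3.8% × 120/366 = $4,447.8689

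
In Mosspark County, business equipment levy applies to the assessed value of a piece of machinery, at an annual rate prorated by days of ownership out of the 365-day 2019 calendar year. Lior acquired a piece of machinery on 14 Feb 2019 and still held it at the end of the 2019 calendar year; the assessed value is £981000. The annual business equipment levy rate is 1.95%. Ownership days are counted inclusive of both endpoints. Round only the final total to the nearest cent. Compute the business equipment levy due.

Days held (14 Feb – 31 Dec 2019): 321 out of 365
Tax = £981000 × 1.95% × 321/365 = £16823.4781

£16823.48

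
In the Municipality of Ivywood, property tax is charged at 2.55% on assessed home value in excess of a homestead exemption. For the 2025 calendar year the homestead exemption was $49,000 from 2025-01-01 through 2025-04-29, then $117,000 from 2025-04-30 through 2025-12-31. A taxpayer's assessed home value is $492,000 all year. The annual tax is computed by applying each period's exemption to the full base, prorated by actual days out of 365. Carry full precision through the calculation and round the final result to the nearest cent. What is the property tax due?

$10,127.83

2025-01-01 to 2025-04-29: 119 days, exemption $49,000 → ($492,000 − $49,000) × 2.55% × 119/365 = $3,682.9685
2025-04-30 to 2025-12-31: 246 days, exemption $117,000 → ($492,000 − $117,000) × 2.55% × 246/365 = $6,444.8630
Total = $10,127.8315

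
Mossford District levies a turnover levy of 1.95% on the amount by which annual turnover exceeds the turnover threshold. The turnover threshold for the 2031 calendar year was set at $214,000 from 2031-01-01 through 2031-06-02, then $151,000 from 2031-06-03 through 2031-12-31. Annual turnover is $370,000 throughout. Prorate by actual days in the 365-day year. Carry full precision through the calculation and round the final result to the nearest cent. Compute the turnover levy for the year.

$3,755.54

2031-01-01 to 2031-06-02: 153 days, exemption $214,000 → ($370,000 − $214,000) × 1.95% × 153/365 = $1,275.1397
2031-06-03 to 2031-12-31: 212 days, exemption $151,000 → ($370,000 − $151,000) × 1.95% × 212/365 = $2,480.4000
Total = $3,755.5397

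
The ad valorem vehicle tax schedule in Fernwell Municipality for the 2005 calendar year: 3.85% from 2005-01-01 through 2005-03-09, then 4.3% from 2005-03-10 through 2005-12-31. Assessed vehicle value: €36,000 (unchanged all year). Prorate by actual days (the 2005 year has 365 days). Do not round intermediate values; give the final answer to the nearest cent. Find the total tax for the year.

2005-01-01 to 2005-03-09: 68 days at 3.85% → €36,000 × 3.85% × 68/365 = €258.2137
2005-03-10 to 2005-12-31: 297 days at 4.3% → €36,000 × 4.3% × 297/365 = €1,259.6055
Total = €1,517.8192

€1,517.82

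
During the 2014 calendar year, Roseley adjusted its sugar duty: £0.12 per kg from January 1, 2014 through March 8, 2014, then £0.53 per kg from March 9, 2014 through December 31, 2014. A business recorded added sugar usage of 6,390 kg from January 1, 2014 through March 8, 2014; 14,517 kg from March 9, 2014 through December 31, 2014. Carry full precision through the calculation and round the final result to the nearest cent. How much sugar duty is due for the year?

January 1 – March 8, 2014: 6,390 kg at £0.12/kg → £766.80
March 9 – December 31, 2014: 14,517 kg at £0.53/kg → £7,694.01

£8,460.81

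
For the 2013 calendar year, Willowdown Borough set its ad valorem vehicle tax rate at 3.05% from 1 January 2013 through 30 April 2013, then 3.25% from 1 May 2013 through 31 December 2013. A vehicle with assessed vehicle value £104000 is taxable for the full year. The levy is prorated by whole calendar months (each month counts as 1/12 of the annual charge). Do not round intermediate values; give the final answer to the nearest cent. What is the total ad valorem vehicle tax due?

£3310.67

1 January – 30 April 2013: 4 months at 3.05% → £104000 × 3.05% × 4/12 = £1057.3333
1 May – 31 December 2013: 8 months at 3.25% → £104000 × 3.25% × 8/12 = £2253.3333
Total = £3310.6667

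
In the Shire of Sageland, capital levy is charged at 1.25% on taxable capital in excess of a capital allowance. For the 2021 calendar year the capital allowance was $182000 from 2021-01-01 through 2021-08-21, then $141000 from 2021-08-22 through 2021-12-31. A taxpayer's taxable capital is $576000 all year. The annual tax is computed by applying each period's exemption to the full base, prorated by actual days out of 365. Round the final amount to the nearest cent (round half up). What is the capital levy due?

2021-01-01 to 2021-08-21: 233 days, exemption $182000 → ($576000 − $182000) × 1.25% × 233/365 = $3143.9041
2021-08-22 to 2021-12-31: 132 days, exemption $141000 → ($576000 − $141000) × 1.25% × 132/365 = $1966.4384
Total = $5110.3425

$5110.34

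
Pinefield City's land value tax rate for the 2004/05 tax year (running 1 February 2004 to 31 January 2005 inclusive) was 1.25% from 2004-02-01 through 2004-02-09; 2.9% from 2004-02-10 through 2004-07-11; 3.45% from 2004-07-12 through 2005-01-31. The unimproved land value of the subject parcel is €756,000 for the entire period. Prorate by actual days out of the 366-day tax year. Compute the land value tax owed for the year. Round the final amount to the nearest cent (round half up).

2004-02-01 to 2004-02-09: 9 days at 1.25% → €756,000 × 1.25% × 9/366 = €232.3770
2004-02-10 to 2004-07-11: 153 days at 2.9% → €756,000 × 2.9% × 153/366 = €9,164.9508
2004-07-12 to 2005-01-31: 204 days at 3.45% → €756,000 × 3.45% × 204/366 = €14,537.5082
Total = €23,934.8361

€23,934.84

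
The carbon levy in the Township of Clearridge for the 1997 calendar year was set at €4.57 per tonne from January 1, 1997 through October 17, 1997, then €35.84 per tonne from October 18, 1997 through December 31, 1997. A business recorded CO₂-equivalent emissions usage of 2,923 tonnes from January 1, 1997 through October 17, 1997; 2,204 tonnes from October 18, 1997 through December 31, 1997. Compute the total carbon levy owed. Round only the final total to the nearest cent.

€92,349.47

January 1 – October 17, 1997: 2,923 tonnes at €4.57/tonne → €13,358.11
October 18 – December 31, 1997: 2,204 tonnes at €35.84/tonne → €78,991.36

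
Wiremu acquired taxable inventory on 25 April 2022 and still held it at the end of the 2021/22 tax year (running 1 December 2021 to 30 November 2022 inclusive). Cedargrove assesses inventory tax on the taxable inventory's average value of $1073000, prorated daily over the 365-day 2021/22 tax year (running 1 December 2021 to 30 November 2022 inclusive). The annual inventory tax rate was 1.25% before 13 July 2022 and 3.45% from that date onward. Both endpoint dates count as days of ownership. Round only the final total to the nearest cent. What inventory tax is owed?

25 April – 12 July 2022: 79 days at 1.25% → $1073000 × 1.25% × 79/365 = $2902.9795
13 July – 30 November 2022: 141 days at 3.45% → $1073000 × 3.45% × 141/365 = $14300.2973
Total = $17203.2767

$17203.28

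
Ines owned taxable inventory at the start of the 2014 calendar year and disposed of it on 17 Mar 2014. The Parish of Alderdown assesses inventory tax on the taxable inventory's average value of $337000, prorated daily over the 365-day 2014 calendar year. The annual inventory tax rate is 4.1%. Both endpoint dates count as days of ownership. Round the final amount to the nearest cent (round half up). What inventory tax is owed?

$2876.96

Days held (1 Jan – 17 Mar 2014): 76 out of 365
Tax = $337000 × 4.1% × 76/365 = $2876.9644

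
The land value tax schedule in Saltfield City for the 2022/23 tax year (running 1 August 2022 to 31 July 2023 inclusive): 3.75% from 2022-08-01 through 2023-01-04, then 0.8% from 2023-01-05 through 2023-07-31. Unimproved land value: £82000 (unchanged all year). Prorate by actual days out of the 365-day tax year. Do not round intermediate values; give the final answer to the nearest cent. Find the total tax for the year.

£1696.50

2022-08-01 to 2023-01-04: 157 days at 3.75% → £82000 × 3.75% × 157/365 = £1322.6712
2023-01-05 to 2023-07-31: 208 days at 0.8% → £82000 × 0.8% × 208/365 = £373.8301
Total = £1696.5014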